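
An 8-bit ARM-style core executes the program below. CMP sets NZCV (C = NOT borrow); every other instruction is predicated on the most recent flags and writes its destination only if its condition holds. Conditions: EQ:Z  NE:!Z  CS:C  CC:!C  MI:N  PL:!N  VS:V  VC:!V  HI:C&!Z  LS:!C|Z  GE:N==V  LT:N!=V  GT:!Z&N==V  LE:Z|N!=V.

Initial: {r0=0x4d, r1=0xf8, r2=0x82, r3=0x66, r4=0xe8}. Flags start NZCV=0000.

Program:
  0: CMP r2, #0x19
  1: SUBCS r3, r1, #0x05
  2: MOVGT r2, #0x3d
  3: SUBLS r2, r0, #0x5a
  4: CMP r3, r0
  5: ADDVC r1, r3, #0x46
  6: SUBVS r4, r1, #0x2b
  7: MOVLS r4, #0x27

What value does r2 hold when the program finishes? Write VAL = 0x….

0: ✓ CMP  NZCV=0011
1: ✓ SUBCS  r3←0xf3
2: · MOVGT
3: · SUBLS
4: ✓ CMP  NZCV=1010
5: ✓ ADDVC  r1←0x39
6: · SUBVS
7: · MOVLS

VAL = 0x82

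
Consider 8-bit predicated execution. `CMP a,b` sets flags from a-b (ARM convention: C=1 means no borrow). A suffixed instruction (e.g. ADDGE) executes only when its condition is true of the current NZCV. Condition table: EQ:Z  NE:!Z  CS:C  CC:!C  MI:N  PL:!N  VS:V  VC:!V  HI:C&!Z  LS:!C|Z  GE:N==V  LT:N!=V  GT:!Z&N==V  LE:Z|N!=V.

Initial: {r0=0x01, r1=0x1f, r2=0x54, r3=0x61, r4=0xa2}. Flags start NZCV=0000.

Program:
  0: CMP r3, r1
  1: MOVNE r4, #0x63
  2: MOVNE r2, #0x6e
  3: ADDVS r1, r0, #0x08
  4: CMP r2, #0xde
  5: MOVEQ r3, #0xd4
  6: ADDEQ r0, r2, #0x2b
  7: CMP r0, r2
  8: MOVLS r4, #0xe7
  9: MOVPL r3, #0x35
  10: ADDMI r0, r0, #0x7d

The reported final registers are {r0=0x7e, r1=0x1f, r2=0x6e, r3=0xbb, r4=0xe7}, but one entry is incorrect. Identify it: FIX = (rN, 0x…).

[0] flags=0010 → (cmp)
[1] flags=0010 NE?T → r4=0x63
[2] flags=0010 NE?T → r2=0x6e
[3] flags=0010 VS?F → skip
[4] flags=1001 → (cmp)
[5] flags=1001 EQ?F → skip
[6] flags=1001 EQ?F → skip
[7] flags=1000 → (cmp)
[8] flags=1000 LS?T → r4=0xe7
[9] flags=1000 PL?F → skip
[10] flags=1000 MI?T → r0=0x7e

FIX = (r3, 0x61)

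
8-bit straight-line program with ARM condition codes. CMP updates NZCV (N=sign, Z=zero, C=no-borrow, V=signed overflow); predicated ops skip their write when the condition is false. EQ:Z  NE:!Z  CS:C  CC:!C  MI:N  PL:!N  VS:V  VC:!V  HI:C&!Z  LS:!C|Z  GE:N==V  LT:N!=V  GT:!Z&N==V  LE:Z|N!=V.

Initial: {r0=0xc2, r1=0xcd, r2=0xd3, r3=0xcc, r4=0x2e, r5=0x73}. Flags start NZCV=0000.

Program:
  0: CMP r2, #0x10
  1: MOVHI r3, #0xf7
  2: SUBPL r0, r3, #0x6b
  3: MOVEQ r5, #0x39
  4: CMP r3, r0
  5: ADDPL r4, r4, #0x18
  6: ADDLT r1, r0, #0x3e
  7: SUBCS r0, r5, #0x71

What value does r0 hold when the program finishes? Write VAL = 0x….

VAL = 0x02

[0] flags=1010 → (cmp)
[1] flags=1010 HI?T → r3=0xf7
[2] flags=1010 PL?F → skip
[3] flags=1010 EQ?F → skip
[4] flags=0010 → (cmp)
[5] flags=0010 PL?T → r4=0x46
[6] flags=0010 LT?F → skip
[7] flags=0010 CS?T → r0=0x02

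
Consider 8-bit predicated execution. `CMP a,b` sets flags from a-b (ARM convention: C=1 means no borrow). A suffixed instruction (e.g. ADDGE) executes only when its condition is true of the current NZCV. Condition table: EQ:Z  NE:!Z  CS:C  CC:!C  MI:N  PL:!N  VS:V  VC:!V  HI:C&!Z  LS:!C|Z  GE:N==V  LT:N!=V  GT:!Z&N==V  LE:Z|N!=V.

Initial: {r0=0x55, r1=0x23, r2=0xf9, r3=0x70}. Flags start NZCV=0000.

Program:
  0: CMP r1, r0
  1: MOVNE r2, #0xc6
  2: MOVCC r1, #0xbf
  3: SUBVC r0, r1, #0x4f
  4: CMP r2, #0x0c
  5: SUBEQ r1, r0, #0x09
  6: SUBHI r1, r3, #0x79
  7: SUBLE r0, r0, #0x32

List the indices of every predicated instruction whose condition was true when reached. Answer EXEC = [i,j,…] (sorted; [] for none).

EXEC = [1,2,3,6,7]

[0] flags=1000 → (cmp)
[1] flags=1000 NE?T → r2=0xc6
[2] flags=1000 CC?T → r1=0xbf
[3] flags=1000 VC?T → r0=0x70
[4] flags=1010 → (cmp)
[5] flags=1010 EQ?F → skip
[6] flags=1010 HI?T → r1=0xf7
[7] flags=1010 LE?T → r0=0x3e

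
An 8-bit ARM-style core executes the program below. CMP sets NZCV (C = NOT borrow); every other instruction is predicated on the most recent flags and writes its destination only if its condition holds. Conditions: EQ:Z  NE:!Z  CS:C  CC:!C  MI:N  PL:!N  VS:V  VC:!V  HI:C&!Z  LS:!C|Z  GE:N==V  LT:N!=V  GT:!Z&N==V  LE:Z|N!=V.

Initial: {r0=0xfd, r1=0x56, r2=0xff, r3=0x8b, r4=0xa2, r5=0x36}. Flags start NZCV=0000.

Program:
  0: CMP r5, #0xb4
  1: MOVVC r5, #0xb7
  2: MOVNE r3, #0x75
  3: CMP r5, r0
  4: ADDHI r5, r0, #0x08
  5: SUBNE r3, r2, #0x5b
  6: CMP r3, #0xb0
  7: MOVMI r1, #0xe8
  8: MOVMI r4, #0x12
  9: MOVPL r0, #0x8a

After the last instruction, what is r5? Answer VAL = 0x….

VAL = 0x36

[0] flags=1001 → (cmp)
[1] flags=1001 VC?F → skip
[2] flags=1001 NE?T → r3=0x75
[3] flags=0000 → (cmp)
[4] flags=0000 HI?F → skip
[5] flags=0000 NE?T → r3=0xa4
[6] flags=1000 → (cmp)
[7] flags=1000 MI?T → r1=0xe8
[8] flags=1000 MI?T → r4=0x12
[9] flags=1000 PL?F → skip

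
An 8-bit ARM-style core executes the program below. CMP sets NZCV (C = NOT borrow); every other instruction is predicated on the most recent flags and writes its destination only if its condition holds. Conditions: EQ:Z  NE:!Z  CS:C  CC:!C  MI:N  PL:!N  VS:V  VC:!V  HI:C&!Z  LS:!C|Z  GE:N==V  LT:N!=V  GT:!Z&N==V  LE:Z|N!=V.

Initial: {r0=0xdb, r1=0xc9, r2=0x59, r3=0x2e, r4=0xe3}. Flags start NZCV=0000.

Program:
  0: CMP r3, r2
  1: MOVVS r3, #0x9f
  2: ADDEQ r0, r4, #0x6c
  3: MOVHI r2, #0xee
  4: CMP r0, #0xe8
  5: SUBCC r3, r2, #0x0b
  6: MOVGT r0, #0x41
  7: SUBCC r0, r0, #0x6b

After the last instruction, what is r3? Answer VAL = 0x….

VAL = 0x4e

[0] flags=1000 → (cmp)
[1] flags=1000 VS?F → skip
[2] flags=1000 EQ?F → skip
[3] flags=1000 HI?F → skip
[4] flags=1000 → (cmp)
[5] flags=1000 CC?T → r3=0x4e
[6] flags=1000 GT?F → skip
[7] flags=1000 CC?T → r0=0x70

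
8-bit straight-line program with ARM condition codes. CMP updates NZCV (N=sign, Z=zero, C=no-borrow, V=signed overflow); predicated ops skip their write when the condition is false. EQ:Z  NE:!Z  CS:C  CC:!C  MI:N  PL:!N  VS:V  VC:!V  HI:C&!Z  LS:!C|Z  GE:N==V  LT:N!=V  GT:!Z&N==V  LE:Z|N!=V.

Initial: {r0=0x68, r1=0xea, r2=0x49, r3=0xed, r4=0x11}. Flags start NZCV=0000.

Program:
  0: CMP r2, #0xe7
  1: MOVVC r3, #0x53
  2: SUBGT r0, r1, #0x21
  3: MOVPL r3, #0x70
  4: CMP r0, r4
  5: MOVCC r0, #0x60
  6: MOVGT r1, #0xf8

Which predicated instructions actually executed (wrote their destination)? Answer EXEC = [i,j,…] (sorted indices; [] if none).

EXEC = [1,2,3]

0: ✓ CMP  NZCV=0000
1: ✓ MOVVC  r3←0x53
2: ✓ SUBGT  r0←0xc9
3: ✓ MOVPL  r3←0x70
4: ✓ CMP  NZCV=1010
5: · MOVCC
6: · MOVGT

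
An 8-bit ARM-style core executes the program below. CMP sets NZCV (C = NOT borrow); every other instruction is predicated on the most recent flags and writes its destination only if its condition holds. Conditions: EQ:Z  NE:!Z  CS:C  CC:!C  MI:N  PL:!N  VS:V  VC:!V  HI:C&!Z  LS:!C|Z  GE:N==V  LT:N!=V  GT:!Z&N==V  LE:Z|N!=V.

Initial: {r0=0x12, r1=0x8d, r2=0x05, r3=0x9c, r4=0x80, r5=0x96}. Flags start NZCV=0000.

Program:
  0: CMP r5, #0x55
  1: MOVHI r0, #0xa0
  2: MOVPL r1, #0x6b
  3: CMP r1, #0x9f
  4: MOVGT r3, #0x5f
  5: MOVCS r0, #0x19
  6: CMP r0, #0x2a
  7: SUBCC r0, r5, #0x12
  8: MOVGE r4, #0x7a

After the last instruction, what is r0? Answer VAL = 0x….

VAL = 0xa0

0: ✓ CMP  NZCV=0011
1: ✓ MOVHI  r0←0xa0
2: ✓ MOVPL  r1←0x6b
3: ✓ CMP  NZCV=1001
4: ✓ MOVGT  r3←0x5f
5: · MOVCS
6: ✓ CMP  NZCV=0011
7: · SUBCC
8: · MOVGE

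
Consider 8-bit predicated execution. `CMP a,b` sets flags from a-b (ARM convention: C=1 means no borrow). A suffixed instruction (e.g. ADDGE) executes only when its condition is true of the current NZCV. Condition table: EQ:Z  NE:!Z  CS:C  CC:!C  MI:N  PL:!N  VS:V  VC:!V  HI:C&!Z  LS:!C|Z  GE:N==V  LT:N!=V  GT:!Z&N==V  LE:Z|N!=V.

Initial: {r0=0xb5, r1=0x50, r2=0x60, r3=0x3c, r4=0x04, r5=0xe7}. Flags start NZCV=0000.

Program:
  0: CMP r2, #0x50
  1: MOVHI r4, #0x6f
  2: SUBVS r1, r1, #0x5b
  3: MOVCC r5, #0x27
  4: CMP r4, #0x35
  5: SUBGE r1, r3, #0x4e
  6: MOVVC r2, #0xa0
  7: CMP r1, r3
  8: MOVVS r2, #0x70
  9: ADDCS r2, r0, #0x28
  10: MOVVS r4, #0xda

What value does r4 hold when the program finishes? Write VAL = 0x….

[0] flags=0010 → (cmp)
[1] flags=0010 HI?T → r4=0x6f
[2] flags=0010 VS?F → skip
[3] flags=0010 CC?F → skip
[4] flags=0010 → (cmp)
[5] flags=0010 GE?T → r1=0xee
[6] flags=0010 VC?T → r2=0xa0
[7] flags=1010 → (cmp)
[8] flags=1010 VS?F → skip
[9] flags=1010 CS?T → r2=0xdd
[10] flags=1010 VS?F → skip

VAL = 0x6f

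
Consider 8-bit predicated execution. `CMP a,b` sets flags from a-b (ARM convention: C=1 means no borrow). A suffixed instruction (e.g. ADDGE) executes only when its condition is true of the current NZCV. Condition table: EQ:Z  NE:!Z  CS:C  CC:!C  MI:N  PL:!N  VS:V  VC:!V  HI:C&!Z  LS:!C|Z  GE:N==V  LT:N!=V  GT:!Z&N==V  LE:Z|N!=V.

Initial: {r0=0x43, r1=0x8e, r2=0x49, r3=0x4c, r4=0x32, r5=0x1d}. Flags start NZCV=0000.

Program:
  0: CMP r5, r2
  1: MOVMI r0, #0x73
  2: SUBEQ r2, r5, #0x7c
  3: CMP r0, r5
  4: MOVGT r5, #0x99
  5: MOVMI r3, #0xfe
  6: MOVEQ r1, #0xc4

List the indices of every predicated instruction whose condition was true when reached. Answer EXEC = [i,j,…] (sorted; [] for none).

EXEC = [1,4]

0: ✓ CMP  NZCV=1000
1: ✓ MOVMI  r0←0x73
2: · SUBEQ
3: ✓ CMP  NZCV=0010
4: ✓ MOVGT  r5←0x99
5: · MOVMI
6: · MOVEQ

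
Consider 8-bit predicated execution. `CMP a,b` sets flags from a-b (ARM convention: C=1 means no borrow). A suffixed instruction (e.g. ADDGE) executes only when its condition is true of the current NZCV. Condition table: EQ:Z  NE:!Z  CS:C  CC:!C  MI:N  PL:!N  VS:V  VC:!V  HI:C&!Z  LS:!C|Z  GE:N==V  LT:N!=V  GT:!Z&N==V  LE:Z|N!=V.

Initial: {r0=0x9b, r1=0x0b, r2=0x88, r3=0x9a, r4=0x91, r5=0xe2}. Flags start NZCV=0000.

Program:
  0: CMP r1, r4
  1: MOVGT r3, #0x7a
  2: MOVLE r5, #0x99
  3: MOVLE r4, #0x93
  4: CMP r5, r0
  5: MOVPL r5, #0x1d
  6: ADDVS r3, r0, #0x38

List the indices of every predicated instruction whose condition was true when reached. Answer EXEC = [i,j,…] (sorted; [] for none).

EXEC = [1,5]

[0] flags=0000 → (cmp)
[1] flags=0000 GT?T → r3=0x7a
[2] flags=0000 LE?F → skip
[3] flags=0000 LE?F → skip
[4] flags=0010 → (cmp)
[5] flags=0010 PL?T → r5=0x1d
[6] flags=0010 VS?F → skip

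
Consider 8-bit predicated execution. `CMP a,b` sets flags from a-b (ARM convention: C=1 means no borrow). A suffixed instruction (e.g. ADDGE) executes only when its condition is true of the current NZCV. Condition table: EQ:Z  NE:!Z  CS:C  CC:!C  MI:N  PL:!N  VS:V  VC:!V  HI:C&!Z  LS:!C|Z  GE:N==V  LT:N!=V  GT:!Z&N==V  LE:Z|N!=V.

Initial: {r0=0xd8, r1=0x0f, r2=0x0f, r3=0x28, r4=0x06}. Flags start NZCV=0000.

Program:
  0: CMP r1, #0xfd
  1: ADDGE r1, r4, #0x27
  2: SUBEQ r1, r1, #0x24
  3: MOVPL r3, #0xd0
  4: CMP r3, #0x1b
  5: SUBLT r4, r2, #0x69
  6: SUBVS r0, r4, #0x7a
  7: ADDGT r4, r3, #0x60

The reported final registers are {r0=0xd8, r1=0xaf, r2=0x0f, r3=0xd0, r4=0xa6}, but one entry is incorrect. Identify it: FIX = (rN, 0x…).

FIX = (r1, 0x2d)

0: ✓ CMP  NZCV=0000
1: ✓ ADDGE  r1←0x2d
2: · SUBEQ
3: ✓ MOVPL  r3←0xd0
4: ✓ CMP  NZCV=1010
5: ✓ SUBLT  r4←0xa6
6: · SUBVS
7: · ADDGT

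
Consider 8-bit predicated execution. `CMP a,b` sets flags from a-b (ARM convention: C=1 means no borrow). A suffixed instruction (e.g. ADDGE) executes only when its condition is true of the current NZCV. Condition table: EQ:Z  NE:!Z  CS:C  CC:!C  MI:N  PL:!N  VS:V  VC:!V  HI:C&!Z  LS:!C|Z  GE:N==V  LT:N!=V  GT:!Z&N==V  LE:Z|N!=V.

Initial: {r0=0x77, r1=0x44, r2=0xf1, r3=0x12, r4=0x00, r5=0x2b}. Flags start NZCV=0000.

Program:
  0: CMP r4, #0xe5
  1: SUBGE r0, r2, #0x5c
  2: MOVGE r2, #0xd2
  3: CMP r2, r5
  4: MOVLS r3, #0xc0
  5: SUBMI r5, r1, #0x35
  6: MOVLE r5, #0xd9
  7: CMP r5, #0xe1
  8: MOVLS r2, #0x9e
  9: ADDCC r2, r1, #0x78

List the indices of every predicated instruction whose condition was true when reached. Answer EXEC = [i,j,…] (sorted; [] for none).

EXEC = [1,2,5,6,8,9]

0: ✓ CMP  NZCV=0000
1: ✓ SUBGE  r0←0x95
2: ✓ MOVGE  r2←0xd2
3: ✓ CMP  NZCV=1010
4: · MOVLS
5: ✓ SUBMI  r5←0x0f
6: ✓ MOVLE  r5←0xd9
7: ✓ CMP  NZCV=1000
8: ✓ MOVLS  r2←0x9e
9: ✓ ADDCC  r2←0xbc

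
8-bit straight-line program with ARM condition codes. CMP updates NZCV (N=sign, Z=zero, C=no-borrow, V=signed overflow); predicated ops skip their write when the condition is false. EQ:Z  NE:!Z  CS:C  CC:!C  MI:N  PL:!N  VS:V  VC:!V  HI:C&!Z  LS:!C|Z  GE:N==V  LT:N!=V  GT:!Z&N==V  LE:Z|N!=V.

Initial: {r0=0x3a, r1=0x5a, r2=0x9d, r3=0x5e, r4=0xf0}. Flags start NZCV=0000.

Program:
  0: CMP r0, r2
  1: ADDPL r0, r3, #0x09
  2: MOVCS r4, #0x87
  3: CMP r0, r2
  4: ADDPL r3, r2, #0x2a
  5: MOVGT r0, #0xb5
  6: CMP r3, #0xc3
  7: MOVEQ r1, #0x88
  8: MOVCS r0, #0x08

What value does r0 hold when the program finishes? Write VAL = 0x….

VAL = 0xb5

[0] flags=1001 → (cmp)
[1] flags=1001 PL?F → skip
[2] flags=1001 CS?F → skip
[3] flags=1001 → (cmp)
[4] flags=1001 PL?F → skip
[5] flags=1001 GT?T → r0=0xb5
[6] flags=1001 → (cmp)
[7] flags=1001 EQ?F → skip
[8] flags=1001 CS?F → skip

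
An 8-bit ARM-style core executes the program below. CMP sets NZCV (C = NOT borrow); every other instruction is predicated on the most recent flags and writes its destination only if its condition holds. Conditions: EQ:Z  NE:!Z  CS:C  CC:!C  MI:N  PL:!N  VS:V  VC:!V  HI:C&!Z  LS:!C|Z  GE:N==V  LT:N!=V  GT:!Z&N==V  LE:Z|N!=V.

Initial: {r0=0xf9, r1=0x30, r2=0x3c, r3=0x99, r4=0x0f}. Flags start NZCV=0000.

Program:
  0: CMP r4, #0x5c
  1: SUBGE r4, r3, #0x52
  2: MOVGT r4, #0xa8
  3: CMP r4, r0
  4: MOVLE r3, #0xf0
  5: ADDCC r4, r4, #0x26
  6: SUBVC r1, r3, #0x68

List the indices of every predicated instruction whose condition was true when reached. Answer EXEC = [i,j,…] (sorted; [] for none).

[0] flags=1000 → (cmp)
[1] flags=1000 GE?F → skip
[2] flags=1000 GT?F → skip
[3] flags=0000 → (cmp)
[4] flags=0000 LE?F → skip
[5] flags=0000 CC?T → r4=0x35
[6] flags=0000 VC?T → r1=0x31

EXEC = [5,6]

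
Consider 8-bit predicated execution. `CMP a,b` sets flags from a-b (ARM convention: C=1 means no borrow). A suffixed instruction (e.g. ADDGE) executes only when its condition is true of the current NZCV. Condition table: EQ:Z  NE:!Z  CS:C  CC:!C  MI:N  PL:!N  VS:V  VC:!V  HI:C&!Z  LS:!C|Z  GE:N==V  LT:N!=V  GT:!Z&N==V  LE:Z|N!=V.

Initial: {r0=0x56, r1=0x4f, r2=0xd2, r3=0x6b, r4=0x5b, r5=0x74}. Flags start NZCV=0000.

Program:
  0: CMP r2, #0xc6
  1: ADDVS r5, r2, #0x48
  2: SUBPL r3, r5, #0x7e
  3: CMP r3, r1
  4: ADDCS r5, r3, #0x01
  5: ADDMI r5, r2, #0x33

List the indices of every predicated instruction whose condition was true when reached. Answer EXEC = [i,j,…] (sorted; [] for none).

0: ✓ CMP  NZCV=0010
1: · ADDVS
2: ✓ SUBPL  r3←0xf6
3: ✓ CMP  NZCV=1010
4: ✓ ADDCS  r5←0xf7
5: ✓ ADDMI  r5←0x05

EXEC = [2,4,5]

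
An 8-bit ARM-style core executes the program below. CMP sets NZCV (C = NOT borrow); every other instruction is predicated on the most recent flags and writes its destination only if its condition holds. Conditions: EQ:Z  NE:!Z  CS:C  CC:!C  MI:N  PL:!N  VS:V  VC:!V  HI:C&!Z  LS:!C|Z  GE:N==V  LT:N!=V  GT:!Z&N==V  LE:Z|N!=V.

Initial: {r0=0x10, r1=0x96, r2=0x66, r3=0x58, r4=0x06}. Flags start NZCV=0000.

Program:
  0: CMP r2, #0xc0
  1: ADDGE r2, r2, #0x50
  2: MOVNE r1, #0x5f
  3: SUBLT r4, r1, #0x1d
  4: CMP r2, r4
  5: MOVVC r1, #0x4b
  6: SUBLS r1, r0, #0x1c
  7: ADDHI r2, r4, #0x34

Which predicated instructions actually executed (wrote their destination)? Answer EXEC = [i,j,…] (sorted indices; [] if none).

EXEC = [1,2,5,7]

0: ✓ CMP  NZCV=1001
1: ✓ ADDGE  r2←0xb6
2: ✓ MOVNE  r1←0x5f
3: · SUBLT
4: ✓ CMP  NZCV=1010
5: ✓ MOVVC  r1←0x4b
6: · SUBLS
7: ✓ ADDHI  r2←0x3a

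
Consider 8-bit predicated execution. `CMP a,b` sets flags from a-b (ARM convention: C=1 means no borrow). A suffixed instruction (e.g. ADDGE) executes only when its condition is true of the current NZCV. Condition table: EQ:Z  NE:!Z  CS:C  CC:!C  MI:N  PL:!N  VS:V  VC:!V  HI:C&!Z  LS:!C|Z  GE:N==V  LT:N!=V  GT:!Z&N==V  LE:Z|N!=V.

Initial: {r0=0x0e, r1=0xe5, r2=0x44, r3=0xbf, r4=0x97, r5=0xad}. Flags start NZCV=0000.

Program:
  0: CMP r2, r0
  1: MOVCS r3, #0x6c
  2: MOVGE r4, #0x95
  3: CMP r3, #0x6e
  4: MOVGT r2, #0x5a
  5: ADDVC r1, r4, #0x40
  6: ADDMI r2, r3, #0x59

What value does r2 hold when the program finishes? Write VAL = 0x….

VAL = 0xc5

0: ✓ CMP  NZCV=0010
1: ✓ MOVCS  r3←0x6c
2: ✓ MOVGE  r4←0x95
3: ✓ CMP  NZCV=1000
4: · MOVGT
5: ✓ ADDVC  r1←0xd5
6: ✓ ADDMI  r2←0xc5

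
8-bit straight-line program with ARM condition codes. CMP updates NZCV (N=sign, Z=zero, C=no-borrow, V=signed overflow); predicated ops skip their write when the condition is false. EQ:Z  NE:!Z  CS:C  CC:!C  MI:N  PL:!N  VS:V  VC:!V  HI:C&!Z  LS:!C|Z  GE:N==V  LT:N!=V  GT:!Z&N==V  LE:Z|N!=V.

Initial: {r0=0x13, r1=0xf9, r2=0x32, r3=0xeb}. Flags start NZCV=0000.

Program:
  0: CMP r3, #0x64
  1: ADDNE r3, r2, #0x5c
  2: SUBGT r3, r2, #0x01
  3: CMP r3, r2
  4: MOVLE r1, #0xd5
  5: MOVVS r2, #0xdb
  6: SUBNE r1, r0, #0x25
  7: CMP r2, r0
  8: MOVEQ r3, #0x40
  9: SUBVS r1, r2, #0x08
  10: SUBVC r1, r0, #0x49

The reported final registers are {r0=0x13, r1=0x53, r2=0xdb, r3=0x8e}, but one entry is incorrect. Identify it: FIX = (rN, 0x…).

FIX = (r1, 0xca)

[0] flags=1010 → (cmp)
[1] flags=1010 NE?T → r3=0x8e
[2] flags=1010 GT?F → skip
[3] flags=0011 → (cmp)
[4] flags=0011 LE?T → r1=0xd5
[5] flags=0011 VS?T → r2=0xdb
[6] flags=0011 NE?T → r1=0xee
[7] flags=1010 → (cmp)
[8] flags=1010 EQ?F → skip
[9] flags=1010 VS?F → skip
[10] flags=1010 VC?T → r1=0xca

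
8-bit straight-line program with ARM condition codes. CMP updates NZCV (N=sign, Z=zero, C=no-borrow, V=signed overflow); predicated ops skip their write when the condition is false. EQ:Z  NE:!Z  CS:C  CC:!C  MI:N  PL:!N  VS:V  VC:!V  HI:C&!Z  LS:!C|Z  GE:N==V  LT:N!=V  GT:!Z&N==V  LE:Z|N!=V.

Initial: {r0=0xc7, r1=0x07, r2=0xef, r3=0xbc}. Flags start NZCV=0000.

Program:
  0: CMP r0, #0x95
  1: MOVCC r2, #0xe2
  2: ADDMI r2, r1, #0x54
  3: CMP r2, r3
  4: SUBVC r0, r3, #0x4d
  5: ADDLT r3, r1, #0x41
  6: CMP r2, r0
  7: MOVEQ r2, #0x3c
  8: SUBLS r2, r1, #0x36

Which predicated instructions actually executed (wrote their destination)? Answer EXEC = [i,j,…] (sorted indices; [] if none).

EXEC = [4]

[0] flags=0010 → (cmp)
[1] flags=0010 CC?F → skip
[2] flags=0010 MI?F → skip
[3] flags=0010 → (cmp)
[4] flags=0010 VC?T → r0=0x6f
[5] flags=0010 LT?F → skip
[6] flags=1010 → (cmp)
[7] flags=1010 EQ?F → skip
[8] flags=1010 LS?F → skip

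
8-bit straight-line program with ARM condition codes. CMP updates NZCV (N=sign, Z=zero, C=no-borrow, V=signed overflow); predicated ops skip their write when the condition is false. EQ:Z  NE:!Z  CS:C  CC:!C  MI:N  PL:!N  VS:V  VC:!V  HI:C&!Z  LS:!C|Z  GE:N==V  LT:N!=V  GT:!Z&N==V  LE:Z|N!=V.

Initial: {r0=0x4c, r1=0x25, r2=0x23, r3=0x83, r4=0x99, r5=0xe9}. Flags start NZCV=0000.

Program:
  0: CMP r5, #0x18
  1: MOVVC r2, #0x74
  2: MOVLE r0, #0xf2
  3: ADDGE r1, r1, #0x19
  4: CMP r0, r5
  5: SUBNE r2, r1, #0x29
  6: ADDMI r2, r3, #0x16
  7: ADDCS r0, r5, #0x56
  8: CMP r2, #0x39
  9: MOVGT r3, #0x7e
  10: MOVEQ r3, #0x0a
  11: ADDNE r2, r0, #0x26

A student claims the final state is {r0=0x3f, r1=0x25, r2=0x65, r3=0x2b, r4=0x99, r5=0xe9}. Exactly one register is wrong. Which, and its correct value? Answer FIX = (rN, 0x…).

0: ✓ CMP  NZCV=1010
1: ✓ MOVVC  r2←0x74
2: ✓ MOVLE  r0←0xf2
3: · ADDGE
4: ✓ CMP  NZCV=0010
5: ✓ SUBNE  r2←0xfc
6: · ADDMI
7: ✓ ADDCS  r0←0x3f
8: ✓ CMP  NZCV=1010
9: · MOVGT
10: · MOVEQ
11: ✓ ADDNE  r2←0x65

FIX = (r3, 0x83)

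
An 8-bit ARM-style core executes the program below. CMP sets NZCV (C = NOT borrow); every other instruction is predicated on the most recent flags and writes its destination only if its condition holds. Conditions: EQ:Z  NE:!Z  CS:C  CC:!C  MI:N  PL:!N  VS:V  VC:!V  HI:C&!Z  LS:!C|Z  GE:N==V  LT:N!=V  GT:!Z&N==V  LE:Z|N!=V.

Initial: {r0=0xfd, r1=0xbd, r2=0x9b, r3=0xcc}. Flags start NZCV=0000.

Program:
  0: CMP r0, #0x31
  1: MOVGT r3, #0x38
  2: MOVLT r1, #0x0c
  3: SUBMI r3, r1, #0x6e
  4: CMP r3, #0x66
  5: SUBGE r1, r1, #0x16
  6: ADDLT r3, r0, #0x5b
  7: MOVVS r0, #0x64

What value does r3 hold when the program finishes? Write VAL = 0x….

VAL = 0x58

0: ✓ CMP  NZCV=1010
1: · MOVGT
2: ✓ MOVLT  r1←0x0c
3: ✓ SUBMI  r3←0x9e
4: ✓ CMP  NZCV=0011
5: · SUBGE
6: ✓ ADDLT  r3←0x58
7: ✓ MOVVS  r0←0x64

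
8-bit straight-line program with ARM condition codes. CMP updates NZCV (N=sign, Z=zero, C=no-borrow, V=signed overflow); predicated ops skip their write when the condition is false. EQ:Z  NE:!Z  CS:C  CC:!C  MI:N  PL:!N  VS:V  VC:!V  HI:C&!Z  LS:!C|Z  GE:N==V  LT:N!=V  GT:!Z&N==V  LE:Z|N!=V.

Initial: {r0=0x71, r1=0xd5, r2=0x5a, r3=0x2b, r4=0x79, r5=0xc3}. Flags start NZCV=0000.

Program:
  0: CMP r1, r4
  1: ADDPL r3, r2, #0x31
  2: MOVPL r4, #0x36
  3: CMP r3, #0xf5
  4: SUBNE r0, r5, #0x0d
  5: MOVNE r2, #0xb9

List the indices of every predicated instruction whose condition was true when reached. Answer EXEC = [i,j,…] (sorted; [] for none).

[0] flags=0011 → (cmp)
[1] flags=0011 PL?T → r3=0x8b
[2] flags=0011 PL?T → r4=0x36
[3] flags=1000 → (cmp)
[4] flags=1000 NE?T → r0=0xb6
[5] flags=1000 NE?T → r2=0xb9

EXEC = [1,2,4,5]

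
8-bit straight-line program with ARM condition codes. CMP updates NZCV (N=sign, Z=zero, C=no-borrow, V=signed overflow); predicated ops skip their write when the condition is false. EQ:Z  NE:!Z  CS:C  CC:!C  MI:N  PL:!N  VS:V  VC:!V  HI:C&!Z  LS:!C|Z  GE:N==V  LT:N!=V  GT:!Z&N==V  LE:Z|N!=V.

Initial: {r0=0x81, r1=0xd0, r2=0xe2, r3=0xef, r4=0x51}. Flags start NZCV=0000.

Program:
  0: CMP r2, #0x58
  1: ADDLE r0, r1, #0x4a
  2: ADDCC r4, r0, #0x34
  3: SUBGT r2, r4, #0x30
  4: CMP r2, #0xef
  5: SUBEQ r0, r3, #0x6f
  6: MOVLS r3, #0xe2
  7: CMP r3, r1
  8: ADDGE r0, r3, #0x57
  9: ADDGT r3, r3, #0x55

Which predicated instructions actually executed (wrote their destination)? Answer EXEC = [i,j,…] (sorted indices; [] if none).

EXEC = [1,6,8,9]

0: ✓ CMP  NZCV=1010
1: ✓ ADDLE  r0←0x1a
2: · ADDCC
3: · SUBGT
4: ✓ CMP  NZCV=1000
5: · SUBEQ
6: ✓ MOVLS  r3←0xe2
7: ✓ CMP  NZCV=0010
8: ✓ ADDGE  r0←0x39
9: ✓ ADDGT  r3←0x37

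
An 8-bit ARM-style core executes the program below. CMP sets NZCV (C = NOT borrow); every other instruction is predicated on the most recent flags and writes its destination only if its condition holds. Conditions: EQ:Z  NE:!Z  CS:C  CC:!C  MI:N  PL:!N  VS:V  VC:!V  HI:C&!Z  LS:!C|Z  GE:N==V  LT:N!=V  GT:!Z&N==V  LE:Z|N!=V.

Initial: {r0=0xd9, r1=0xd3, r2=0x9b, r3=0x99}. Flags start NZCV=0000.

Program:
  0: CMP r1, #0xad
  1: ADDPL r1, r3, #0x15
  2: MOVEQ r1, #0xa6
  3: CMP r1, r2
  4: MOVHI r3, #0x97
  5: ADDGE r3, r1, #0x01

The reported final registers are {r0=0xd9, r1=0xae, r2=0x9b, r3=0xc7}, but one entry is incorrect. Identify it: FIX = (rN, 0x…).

FIX = (r3, 0xaf)

0: ✓ CMP  NZCV=0010
1: ✓ ADDPL  r1←0xae
2: · MOVEQ
3: ✓ CMP  NZCV=0010
4: ✓ MOVHI  r3←0x97
5: ✓ ADDGE  r3←0xaf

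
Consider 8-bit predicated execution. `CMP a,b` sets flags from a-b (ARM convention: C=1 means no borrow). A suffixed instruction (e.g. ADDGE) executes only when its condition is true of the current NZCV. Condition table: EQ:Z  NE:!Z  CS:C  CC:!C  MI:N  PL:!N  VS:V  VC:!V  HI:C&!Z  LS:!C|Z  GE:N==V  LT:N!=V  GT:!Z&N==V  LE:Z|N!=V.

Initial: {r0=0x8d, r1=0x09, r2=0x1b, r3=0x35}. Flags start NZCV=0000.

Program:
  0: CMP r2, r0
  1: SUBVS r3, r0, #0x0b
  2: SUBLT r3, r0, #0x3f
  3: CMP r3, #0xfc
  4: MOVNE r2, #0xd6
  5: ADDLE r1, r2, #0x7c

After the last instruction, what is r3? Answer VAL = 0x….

0: ✓ CMP  NZCV=1001
1: ✓ SUBVS  r3←0x82
2: · SUBLT
3: ✓ CMP  NZCV=1000
4: ✓ MOVNE  r2←0xd6
5: ✓ ADDLE  r1←0x52

VAL = 0x82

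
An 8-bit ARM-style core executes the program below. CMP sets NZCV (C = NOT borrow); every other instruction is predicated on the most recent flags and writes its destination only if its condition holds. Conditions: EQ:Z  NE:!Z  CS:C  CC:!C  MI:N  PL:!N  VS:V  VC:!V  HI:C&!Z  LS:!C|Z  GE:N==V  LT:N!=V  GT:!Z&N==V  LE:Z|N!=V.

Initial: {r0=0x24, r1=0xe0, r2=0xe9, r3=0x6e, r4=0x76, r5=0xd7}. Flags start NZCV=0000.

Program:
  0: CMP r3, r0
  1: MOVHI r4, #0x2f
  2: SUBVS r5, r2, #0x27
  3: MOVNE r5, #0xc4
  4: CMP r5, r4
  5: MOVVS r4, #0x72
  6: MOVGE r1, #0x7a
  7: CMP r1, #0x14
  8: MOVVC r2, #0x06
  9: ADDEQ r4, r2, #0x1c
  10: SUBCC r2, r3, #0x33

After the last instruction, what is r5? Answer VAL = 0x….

0: ✓ CMP  NZCV=0010
1: ✓ MOVHI  r4←0x2f
2: · SUBVS
3: ✓ MOVNE  r5←0xc4
4: ✓ CMP  NZCV=1010
5: · MOVVS
6: · MOVGE
7: ✓ CMP  NZCV=1010
8: ✓ MOVVC  r2←0x06
9: · ADDEQ
10: · SUBCC

VAL = 0xc4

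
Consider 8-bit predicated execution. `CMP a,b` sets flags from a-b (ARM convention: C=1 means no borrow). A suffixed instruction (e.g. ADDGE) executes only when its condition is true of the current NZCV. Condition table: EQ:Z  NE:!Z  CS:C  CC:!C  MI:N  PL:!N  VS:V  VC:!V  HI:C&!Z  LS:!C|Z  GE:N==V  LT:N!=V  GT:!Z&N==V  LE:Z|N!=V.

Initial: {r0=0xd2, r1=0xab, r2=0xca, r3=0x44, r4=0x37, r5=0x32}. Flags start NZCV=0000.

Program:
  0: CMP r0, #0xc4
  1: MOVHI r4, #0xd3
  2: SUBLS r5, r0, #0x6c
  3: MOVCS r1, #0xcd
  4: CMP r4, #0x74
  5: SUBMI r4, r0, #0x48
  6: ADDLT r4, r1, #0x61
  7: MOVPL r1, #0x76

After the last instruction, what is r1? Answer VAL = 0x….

0: ✓ CMP  NZCV=0010
1: ✓ MOVHI  r4←0xd3
2: · SUBLS
3: ✓ MOVCS  r1←0xcd
4: ✓ CMP  NZCV=0011
5: · SUBMI
6: ✓ ADDLT  r4←0x2e
7: ✓ MOVPL  r1←0x76

VAL = 0x76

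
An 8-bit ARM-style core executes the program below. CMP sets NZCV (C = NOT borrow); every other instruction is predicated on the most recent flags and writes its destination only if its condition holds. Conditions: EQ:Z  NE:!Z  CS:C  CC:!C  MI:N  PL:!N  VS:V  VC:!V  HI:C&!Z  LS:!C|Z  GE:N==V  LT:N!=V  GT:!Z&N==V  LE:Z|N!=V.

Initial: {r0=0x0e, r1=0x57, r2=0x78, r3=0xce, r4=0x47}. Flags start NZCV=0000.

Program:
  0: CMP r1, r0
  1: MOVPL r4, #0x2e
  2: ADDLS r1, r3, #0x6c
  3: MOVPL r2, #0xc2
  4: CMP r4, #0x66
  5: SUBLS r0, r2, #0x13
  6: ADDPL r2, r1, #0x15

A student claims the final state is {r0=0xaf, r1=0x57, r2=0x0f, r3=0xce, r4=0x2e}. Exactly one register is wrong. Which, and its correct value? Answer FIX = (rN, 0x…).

0: ✓ CMP  NZCV=0010
1: ✓ MOVPL  r4←0x2e
2: · ADDLS
3: ✓ MOVPL  r2←0xc2
4: ✓ CMP  NZCV=1000
5: ✓ SUBLS  r0←0xaf
6: · ADDPL

FIX = (r2, 0xc2)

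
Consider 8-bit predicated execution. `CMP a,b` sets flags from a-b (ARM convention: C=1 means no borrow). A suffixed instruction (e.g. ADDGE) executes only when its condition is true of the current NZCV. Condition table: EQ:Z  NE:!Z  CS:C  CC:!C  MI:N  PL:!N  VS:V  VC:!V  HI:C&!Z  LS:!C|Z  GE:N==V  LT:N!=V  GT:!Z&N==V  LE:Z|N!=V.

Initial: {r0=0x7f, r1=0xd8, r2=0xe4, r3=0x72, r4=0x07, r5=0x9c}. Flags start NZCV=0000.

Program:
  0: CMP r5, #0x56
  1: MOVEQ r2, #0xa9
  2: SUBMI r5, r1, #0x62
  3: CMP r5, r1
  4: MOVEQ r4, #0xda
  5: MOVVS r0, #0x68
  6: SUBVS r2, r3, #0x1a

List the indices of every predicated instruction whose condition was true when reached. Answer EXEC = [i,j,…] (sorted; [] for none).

[0] flags=0011 → (cmp)
[1] flags=0011 EQ?F → skip
[2] flags=0011 MI?F → skip
[3] flags=1000 → (cmp)
[4] flags=1000 EQ?F → skip
[5] flags=1000 VS?F → skip
[6] flags=1000 VS?F → skip

EXEC = []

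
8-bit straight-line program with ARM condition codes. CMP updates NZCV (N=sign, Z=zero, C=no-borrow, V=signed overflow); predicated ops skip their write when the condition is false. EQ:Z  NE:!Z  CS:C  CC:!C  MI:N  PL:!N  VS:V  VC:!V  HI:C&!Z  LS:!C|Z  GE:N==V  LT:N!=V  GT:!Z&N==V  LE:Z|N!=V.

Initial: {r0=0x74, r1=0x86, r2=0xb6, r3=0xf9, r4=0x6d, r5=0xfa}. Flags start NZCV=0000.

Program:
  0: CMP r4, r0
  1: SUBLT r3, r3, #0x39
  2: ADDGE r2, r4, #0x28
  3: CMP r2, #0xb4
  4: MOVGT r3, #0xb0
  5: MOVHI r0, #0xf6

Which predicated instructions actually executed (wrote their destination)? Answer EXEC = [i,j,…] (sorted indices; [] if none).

0: ✓ CMP  NZCV=1000
1: ✓ SUBLT  r3←0xc0
2: · ADDGE
3: ✓ CMP  NZCV=0010
4: ✓ MOVGT  r3←0xb0
5: ✓ MOVHI  r0←0xf6

EXEC = [1,4,5]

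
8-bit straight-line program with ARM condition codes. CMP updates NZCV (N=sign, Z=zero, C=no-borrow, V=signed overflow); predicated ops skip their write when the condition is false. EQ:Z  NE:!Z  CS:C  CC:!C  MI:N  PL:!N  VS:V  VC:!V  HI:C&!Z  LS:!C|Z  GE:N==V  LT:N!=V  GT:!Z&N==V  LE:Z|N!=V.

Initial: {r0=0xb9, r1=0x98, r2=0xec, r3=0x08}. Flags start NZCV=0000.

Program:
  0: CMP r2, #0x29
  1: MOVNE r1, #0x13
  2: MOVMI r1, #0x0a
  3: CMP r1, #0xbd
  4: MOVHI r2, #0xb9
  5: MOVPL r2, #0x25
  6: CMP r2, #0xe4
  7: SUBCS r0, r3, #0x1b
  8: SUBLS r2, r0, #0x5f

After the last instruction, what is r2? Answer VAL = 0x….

[0] flags=1010 → (cmp)
[1] flags=1010 NE?T → r1=0x13
[2] flags=1010 MI?T → r1=0x0a
[3] flags=0000 → (cmp)
[4] flags=0000 HI?F → skip
[5] flags=0000 PL?T → r2=0x25
[6] flags=0000 → (cmp)
[7] flags=0000 CS?F → skip
[8] flags=0000 LS?T → r2=0x5a

VAL = 0x5a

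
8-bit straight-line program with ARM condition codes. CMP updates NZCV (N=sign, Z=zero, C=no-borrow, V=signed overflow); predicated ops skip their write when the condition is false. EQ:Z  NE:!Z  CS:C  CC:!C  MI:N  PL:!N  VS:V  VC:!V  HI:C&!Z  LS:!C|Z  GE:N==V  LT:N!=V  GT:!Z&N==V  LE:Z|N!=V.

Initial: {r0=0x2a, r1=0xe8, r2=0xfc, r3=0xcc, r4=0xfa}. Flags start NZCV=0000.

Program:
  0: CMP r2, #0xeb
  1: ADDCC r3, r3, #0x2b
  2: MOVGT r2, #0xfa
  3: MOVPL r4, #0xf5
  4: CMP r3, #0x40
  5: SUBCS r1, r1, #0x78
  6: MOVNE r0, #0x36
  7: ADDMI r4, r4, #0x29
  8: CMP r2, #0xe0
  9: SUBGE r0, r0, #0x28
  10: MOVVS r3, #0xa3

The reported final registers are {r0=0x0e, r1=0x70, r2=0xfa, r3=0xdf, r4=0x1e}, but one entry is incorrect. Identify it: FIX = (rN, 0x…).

FIX = (r3, 0xcc)

0: ✓ CMP  NZCV=0010
1: · ADDCC
2: ✓ MOVGT  r2←0xfa
3: ✓ MOVPL  r4←0xf5
4: ✓ CMP  NZCV=1010
5: ✓ SUBCS  r1←0x70
6: ✓ MOVNE  r0←0x36
7: ✓ ADDMI  r4←0x1e
8: ✓ CMP  NZCV=0010
9: ✓ SUBGE  r0←0x0e
10: · MOVVS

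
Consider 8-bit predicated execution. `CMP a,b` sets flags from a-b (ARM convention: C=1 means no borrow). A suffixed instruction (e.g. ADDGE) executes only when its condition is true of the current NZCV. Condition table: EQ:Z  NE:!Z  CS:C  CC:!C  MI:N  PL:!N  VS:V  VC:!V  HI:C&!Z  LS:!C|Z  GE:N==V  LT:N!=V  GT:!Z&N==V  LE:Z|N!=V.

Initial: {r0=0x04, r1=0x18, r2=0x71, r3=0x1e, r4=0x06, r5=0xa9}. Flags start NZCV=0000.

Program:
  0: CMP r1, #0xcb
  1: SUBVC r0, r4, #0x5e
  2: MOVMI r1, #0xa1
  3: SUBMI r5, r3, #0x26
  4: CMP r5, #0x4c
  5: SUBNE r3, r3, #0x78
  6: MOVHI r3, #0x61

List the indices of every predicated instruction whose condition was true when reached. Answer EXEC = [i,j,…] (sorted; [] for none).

[0] flags=0000 → (cmp)
[1] flags=0000 VC?T → r0=0xa8
[2] flags=0000 MI?F → skip
[3] flags=0000 MI?F → skip
[4] flags=0011 → (cmp)
[5] flags=0011 NE?T → r3=0xa6
[6] flags=0011 HI?T → r3=0x61

EXEC = [1,5,6]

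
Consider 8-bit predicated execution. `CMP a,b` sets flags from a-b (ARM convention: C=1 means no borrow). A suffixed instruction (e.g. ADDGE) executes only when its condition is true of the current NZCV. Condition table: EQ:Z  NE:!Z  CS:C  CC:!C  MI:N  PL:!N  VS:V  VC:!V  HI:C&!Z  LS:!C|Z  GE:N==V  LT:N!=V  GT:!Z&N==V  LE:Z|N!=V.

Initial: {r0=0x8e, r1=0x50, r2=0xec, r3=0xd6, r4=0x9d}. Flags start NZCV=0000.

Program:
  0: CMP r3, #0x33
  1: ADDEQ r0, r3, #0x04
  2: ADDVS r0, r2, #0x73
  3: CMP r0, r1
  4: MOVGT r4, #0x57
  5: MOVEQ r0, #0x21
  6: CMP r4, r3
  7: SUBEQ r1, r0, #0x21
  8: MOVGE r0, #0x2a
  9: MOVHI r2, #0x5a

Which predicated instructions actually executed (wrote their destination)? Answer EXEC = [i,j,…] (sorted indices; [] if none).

0: ✓ CMP  NZCV=1010
1: · ADDEQ
2: · ADDVS
3: ✓ CMP  NZCV=0011
4: · MOVGT
5: · MOVEQ
6: ✓ CMP  NZCV=1000
7: · SUBEQ
8: · MOVGE
9: · MOVHI

EXEC = []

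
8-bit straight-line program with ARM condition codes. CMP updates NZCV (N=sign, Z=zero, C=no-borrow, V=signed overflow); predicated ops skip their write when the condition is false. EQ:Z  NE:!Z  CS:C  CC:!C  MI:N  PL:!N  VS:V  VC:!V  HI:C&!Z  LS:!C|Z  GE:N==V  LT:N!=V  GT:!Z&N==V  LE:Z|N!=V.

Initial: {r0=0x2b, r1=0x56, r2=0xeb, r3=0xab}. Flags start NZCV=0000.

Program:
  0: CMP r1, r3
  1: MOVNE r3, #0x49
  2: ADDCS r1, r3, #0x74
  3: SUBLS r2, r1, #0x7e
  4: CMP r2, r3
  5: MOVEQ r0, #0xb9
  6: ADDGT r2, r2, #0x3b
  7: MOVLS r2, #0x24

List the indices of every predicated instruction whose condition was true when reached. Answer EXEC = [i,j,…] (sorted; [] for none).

0: ✓ CMP  NZCV=1001
1: ✓ MOVNE  r3←0x49
2: · ADDCS
3: ✓ SUBLS  r2←0xd8
4: ✓ CMP  NZCV=1010
5: · MOVEQ
6: · ADDGT
7: · MOVLS

EXEC = [1,3]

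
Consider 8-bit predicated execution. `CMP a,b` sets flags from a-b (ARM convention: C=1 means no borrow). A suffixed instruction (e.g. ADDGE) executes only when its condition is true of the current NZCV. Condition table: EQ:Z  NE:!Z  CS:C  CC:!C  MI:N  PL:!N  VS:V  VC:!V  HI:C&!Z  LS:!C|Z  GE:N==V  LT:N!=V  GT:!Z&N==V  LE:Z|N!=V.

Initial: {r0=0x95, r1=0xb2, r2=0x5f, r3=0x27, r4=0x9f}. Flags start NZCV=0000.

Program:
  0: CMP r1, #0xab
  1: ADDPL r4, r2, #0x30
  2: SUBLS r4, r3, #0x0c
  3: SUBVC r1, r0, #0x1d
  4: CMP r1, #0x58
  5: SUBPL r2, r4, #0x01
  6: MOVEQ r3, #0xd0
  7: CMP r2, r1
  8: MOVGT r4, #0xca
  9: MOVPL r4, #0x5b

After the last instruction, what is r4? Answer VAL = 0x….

0: ✓ CMP  NZCV=0010
1: ✓ ADDPL  r4←0x8f
2: · SUBLS
3: ✓ SUBVC  r1←0x78
4: ✓ CMP  NZCV=0010
5: ✓ SUBPL  r2←0x8e
6: · MOVEQ
7: ✓ CMP  NZCV=0011
8: · MOVGT
9: ✓ MOVPL  r4←0x5b

VAL = 0x5b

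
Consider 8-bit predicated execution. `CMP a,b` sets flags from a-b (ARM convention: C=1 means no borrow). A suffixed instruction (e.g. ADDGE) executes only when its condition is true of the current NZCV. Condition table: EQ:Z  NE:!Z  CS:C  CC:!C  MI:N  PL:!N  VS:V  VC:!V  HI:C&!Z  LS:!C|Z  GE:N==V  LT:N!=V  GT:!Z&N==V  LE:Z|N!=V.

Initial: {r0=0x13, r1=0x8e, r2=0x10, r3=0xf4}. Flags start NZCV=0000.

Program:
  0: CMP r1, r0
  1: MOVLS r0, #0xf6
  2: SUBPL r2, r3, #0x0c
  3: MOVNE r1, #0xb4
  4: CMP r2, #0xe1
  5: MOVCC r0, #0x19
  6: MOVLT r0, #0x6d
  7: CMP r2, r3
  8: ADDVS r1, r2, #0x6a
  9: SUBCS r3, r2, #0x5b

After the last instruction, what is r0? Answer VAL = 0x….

VAL = 0x13

[0] flags=0011 → (cmp)
[1] flags=0011 LS?F → skip
[2] flags=0011 PL?T → r2=0xe8
[3] flags=0011 NE?T → r1=0xb4
[4] flags=0010 → (cmp)
[5] flags=0010 CC?F → skip
[6] flags=0010 LT?F → skip
[7] flags=1000 → (cmp)
[8] flags=1000 VS?F → skip
[9] flags=1000 CS?F → skip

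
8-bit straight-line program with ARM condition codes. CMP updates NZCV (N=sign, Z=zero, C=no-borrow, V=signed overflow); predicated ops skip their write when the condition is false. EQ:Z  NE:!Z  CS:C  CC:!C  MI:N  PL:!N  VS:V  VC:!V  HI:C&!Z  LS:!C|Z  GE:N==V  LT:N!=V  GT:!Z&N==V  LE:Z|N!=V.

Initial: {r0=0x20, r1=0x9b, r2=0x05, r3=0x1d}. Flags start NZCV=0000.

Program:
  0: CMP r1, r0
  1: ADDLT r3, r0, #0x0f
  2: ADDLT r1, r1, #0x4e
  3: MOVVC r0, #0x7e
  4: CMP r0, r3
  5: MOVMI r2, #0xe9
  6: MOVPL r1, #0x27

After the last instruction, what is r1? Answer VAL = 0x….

[0] flags=0011 → (cmp)
[1] flags=0011 LT?T → r3=0x2f
[2] flags=0011 LT?T → r1=0xe9
[3] flags=0011 VC?F → skip
[4] flags=1000 → (cmp)
[5] flags=1000 MI?T → r2=0xe9
[6] flags=1000 PL?F → skip

VAL = 0xe9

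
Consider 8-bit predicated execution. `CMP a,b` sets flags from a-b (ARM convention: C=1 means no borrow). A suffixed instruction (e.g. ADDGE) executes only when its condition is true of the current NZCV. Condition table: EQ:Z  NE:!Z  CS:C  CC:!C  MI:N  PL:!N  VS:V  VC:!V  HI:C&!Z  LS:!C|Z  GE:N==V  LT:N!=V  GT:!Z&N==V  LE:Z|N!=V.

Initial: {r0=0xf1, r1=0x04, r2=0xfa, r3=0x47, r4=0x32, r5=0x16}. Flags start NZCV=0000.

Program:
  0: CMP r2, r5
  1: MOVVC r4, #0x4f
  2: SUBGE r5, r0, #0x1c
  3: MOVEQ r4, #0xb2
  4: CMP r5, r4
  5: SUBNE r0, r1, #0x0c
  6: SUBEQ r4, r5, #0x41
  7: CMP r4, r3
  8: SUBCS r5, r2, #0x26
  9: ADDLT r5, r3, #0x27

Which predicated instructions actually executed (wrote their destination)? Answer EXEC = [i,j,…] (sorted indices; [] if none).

[0] flags=1010 → (cmp)
[1] flags=1010 VC?T → r4=0x4f
[2] flags=1010 GE?F → skip
[3] flags=1010 EQ?F → skip
[4] flags=1000 → (cmp)
[5] flags=1000 NE?T → r0=0xf8
[6] flags=1000 EQ?F → skip
[7] flags=0010 → (cmp)
[8] flags=0010 CS?T → r5=0xd4
[9] flags=0010 LT?F → skip

EXEC = [1,5,8]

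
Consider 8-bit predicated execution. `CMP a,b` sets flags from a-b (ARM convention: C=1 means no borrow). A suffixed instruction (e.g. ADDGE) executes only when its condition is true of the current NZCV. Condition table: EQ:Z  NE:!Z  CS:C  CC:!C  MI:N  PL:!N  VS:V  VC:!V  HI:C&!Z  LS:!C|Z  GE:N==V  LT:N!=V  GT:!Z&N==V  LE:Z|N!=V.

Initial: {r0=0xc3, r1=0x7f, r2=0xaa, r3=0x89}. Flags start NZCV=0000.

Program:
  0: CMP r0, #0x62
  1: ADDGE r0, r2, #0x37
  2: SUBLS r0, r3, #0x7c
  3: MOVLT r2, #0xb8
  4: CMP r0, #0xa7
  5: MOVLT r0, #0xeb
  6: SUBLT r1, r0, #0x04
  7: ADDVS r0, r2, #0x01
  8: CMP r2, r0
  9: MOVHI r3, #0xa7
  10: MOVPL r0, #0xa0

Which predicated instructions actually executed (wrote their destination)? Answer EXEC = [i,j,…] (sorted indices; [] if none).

[0] flags=0011 → (cmp)
[1] flags=0011 GE?F → skip
[2] flags=0011 LS?F → skip
[3] flags=0011 LT?T → r2=0xb8
[4] flags=0010 → (cmp)
[5] flags=0010 LT?F → skip
[6] flags=0010 LT?F → skip
[7] flags=0010 VS?F → skip
[8] flags=1000 → (cmp)
[9] flags=1000 HI?F → skip
[10] flags=1000 PL?F → skip

EXEC = [3]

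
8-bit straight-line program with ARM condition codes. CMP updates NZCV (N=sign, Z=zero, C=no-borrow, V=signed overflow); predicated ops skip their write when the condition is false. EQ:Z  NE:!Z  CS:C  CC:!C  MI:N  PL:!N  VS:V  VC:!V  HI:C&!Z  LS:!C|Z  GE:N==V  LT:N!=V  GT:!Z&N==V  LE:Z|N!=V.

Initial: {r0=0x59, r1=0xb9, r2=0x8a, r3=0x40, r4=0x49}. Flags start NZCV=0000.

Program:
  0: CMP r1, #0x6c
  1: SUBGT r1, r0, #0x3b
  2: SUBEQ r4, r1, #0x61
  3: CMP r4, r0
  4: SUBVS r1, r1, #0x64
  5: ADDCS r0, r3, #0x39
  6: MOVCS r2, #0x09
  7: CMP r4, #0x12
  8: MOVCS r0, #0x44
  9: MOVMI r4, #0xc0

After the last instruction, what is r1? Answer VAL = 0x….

VAL = 0xb9

0: ✓ CMP  NZCV=0011
1: · SUBGT
2: · SUBEQ
3: ✓ CMP  NZCV=1000
4: · SUBVS
5: · ADDCS
6: · MOVCS
7: ✓ CMP  NZCV=0010
8: ✓ MOVCS  r0←0x44
9: · MOVMI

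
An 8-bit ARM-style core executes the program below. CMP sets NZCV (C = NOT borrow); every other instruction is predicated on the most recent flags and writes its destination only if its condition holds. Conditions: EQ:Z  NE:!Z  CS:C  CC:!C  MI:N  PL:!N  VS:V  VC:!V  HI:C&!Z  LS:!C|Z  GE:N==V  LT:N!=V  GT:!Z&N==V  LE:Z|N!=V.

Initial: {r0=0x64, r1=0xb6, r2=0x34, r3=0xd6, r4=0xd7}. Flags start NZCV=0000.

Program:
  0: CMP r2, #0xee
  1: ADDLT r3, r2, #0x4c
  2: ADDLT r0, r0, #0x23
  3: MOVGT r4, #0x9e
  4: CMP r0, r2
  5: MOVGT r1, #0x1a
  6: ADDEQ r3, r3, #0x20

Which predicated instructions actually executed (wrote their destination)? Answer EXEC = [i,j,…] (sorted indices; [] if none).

EXEC = [3,5]

[0] flags=0000 → (cmp)
[1] flags=0000 LT?F → skip
[2] flags=0000 LT?F → skip
[3] flags=0000 GT?T → r4=0x9e
[4] flags=0010 → (cmp)
[5] flags=0010 GT?T → r1=0x1a
[6] flags=0010 EQ?F → skip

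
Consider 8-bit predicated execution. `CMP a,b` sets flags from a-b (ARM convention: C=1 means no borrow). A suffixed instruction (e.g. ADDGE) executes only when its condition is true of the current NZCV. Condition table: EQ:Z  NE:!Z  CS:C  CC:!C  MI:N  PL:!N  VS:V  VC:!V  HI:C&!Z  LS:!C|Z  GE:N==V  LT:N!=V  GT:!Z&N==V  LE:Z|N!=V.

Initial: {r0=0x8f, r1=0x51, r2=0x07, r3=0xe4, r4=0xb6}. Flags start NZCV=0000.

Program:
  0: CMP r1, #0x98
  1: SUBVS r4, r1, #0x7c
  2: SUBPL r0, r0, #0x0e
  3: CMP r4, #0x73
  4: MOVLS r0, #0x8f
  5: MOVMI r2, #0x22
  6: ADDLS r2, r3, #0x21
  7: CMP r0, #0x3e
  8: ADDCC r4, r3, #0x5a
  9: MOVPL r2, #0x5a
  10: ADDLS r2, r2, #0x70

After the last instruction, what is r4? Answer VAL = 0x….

0: ✓ CMP  NZCV=1001
1: ✓ SUBVS  r4←0xd5
2: · SUBPL
3: ✓ CMP  NZCV=0011
4: · MOVLS
5: · MOVMI
6: · ADDLS
7: ✓ CMP  NZCV=0011
8: · ADDCC
9: ✓ MOVPL  r2←0x5a
10: · ADDLS

VAL = 0xd5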